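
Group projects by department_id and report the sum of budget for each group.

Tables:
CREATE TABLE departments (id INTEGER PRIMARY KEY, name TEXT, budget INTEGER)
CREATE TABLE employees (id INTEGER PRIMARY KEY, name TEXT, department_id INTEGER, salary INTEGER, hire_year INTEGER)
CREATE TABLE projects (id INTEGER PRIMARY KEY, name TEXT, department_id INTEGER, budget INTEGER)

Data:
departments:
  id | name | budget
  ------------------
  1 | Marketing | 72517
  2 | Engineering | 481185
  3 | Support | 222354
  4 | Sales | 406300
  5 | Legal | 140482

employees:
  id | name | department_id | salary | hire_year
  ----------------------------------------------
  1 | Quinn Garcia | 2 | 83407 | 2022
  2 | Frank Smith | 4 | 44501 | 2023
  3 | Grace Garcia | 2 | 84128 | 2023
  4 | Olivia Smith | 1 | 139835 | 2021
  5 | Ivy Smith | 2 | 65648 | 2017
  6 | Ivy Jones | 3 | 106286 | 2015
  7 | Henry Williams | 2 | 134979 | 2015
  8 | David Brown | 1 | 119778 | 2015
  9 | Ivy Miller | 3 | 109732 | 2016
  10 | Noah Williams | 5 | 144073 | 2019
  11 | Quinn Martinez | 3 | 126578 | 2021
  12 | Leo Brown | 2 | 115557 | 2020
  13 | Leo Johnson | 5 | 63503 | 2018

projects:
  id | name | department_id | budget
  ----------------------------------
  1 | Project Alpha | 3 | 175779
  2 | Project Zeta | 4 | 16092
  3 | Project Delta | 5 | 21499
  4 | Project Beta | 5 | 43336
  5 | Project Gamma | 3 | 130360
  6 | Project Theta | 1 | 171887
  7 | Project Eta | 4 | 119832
SELECT department_id, SUM(budget) AS sum_budget FROM projects GROUP BY department_id

Execution result:
department_id | sum_budget
1 | 171887
3 | 306139
4 | 135924
5 | 64835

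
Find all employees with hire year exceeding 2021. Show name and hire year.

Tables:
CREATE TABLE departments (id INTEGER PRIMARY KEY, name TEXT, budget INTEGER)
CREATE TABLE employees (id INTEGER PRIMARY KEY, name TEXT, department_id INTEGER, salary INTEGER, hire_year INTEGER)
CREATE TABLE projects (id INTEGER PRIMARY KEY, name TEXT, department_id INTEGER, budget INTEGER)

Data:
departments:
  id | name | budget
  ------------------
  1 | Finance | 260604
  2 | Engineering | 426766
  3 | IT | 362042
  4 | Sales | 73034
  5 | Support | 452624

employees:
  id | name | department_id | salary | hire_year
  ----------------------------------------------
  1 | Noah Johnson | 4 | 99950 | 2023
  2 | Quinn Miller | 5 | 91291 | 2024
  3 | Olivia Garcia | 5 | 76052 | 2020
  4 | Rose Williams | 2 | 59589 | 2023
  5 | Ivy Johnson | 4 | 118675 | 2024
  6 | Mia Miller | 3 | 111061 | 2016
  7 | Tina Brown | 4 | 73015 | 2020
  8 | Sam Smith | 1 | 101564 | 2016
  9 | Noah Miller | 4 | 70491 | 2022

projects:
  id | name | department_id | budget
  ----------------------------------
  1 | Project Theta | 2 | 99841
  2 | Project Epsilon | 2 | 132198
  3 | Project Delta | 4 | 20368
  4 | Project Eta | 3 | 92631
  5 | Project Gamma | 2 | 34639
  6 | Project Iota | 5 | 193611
SELECT name, hire_year FROM employees WHERE hire_year > 2021

Execution result:
name | hire_year
Noah Johnson | 2023
Quinn Miller | 2024
Rose Williams | 2023
Ivy Johnson | 2024
Noah Miller | 2022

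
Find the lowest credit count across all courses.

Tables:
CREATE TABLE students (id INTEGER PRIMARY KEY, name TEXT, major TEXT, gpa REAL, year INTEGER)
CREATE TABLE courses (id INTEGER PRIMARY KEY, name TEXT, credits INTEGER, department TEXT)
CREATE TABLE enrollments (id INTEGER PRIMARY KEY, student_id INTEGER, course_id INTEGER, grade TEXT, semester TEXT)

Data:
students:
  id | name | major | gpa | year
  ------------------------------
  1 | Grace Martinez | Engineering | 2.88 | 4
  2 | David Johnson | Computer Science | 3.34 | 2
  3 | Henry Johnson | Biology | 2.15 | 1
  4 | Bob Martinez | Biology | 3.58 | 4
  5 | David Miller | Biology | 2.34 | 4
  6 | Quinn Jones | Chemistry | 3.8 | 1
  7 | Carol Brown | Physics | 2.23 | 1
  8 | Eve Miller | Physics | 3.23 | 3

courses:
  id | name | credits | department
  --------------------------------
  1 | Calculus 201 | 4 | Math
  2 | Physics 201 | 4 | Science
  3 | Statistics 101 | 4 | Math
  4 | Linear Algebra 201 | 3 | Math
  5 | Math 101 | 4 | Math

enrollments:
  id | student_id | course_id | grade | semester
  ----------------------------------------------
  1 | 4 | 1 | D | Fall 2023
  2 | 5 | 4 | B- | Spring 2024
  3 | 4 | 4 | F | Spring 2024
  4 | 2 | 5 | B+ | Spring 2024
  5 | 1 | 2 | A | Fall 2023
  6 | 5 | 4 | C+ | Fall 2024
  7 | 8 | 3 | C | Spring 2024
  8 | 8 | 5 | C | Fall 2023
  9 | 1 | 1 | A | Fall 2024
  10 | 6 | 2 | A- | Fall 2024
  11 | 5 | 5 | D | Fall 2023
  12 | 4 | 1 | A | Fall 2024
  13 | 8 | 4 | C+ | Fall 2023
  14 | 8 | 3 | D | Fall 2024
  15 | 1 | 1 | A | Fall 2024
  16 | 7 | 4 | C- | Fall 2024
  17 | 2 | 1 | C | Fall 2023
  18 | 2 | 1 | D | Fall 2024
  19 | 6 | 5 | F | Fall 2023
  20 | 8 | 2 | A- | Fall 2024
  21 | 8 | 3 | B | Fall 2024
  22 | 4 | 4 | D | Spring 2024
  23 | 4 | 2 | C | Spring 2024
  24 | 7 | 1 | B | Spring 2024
SELECT MIN(credits) FROM courses

Execution result:
3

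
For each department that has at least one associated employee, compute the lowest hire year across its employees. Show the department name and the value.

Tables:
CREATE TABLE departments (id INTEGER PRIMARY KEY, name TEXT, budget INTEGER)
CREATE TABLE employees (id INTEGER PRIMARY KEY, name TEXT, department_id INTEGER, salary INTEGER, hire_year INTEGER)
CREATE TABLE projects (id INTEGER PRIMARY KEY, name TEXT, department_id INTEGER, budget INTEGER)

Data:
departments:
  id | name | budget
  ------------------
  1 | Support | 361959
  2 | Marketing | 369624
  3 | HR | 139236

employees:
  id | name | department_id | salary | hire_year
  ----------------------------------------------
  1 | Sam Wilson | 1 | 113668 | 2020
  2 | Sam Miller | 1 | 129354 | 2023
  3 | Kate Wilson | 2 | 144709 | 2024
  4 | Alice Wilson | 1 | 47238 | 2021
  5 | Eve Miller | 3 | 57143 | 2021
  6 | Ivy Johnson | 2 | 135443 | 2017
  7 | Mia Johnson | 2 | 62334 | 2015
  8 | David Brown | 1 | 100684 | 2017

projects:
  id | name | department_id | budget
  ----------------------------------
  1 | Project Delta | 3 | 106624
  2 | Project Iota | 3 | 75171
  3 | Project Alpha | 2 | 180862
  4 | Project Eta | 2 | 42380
SELECT p.name, MIN(c.hire_year) AS min_hire_year FROM employees c JOIN departments p ON c.department_id = p.id GROUP BY p.id, p.name

Execution result:
name | min_hire_year
Support | 2017
Marketing | 2015
HR | 2021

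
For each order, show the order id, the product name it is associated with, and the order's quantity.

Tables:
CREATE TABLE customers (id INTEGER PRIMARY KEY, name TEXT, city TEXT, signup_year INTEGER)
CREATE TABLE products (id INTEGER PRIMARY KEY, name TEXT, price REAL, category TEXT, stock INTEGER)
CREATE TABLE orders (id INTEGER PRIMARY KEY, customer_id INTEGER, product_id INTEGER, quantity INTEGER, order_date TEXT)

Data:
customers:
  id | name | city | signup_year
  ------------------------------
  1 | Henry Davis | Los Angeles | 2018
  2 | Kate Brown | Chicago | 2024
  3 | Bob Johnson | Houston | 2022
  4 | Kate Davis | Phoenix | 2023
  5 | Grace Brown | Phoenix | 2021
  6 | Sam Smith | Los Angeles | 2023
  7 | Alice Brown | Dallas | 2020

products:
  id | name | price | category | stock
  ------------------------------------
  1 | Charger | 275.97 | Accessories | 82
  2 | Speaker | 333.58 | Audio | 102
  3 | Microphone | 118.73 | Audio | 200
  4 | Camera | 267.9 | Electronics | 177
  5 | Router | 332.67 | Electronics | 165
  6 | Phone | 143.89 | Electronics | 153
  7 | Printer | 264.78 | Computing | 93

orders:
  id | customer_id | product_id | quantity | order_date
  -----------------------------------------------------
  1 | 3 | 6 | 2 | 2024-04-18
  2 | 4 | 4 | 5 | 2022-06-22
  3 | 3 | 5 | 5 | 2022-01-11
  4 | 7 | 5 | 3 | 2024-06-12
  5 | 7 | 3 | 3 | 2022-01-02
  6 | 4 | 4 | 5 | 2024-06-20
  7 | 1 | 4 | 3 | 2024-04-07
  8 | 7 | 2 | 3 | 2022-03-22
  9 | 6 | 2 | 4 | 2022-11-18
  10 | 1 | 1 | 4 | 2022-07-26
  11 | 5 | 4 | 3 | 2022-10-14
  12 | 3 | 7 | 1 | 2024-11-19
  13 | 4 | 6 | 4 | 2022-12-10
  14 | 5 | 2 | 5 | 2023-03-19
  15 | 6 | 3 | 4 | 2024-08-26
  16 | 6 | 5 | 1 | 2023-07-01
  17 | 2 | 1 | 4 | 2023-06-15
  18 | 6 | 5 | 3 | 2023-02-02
SELECT c.id, p.name AS product, c.quantity FROM orders c JOIN products p ON c.product_id = p.id

Execution result:
id | product | quantity
1 | Phone | 2
2 | Camera | 5
3 | Router | 5
4 | Router | 3
5 | Microphone | 3
6 | Camera | 5
7 | Camera | 3
8 | Speaker | 3
9 | Speaker | 4
10 | Charger | 4
11 | Camera | 3
12 | Printer | 1
13 | Phone | 4
14 | Speaker | 5
15 | Microphone | 4
16 | Router | 1
17 | Charger | 4
18 | Router | 3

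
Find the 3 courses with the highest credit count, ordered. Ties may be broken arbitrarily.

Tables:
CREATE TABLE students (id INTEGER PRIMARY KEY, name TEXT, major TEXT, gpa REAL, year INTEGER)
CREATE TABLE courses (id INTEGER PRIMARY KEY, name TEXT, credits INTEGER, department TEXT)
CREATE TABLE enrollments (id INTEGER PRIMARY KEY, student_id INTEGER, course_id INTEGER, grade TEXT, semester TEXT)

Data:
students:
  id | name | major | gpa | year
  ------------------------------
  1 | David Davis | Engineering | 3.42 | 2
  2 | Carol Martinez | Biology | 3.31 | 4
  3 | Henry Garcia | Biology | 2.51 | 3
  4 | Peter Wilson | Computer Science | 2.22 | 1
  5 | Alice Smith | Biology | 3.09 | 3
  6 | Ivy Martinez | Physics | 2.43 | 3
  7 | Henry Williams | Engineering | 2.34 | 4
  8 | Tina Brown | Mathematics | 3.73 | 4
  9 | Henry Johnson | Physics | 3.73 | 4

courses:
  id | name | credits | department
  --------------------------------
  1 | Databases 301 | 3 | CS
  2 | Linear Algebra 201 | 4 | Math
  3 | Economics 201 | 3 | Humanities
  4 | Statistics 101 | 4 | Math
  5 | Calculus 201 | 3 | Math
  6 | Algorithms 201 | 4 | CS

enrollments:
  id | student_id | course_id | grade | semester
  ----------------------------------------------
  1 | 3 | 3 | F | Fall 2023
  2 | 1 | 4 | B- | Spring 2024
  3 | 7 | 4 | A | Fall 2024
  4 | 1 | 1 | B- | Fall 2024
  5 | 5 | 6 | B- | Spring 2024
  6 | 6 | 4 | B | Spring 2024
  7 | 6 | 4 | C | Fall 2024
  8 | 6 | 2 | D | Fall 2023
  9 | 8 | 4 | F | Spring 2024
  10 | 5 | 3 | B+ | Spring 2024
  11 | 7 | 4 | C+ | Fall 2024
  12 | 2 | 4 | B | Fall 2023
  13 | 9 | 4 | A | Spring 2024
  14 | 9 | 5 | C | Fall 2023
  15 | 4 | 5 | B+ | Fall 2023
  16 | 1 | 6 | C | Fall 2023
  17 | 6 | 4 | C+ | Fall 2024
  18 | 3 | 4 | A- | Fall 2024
SELECT name, credits FROM courses ORDER BY credits DESC LIMIT 3

Execution result:
name | credits
Linear Algebra 201 | 4
Statistics 101 | 4
Algorithms 201 | 4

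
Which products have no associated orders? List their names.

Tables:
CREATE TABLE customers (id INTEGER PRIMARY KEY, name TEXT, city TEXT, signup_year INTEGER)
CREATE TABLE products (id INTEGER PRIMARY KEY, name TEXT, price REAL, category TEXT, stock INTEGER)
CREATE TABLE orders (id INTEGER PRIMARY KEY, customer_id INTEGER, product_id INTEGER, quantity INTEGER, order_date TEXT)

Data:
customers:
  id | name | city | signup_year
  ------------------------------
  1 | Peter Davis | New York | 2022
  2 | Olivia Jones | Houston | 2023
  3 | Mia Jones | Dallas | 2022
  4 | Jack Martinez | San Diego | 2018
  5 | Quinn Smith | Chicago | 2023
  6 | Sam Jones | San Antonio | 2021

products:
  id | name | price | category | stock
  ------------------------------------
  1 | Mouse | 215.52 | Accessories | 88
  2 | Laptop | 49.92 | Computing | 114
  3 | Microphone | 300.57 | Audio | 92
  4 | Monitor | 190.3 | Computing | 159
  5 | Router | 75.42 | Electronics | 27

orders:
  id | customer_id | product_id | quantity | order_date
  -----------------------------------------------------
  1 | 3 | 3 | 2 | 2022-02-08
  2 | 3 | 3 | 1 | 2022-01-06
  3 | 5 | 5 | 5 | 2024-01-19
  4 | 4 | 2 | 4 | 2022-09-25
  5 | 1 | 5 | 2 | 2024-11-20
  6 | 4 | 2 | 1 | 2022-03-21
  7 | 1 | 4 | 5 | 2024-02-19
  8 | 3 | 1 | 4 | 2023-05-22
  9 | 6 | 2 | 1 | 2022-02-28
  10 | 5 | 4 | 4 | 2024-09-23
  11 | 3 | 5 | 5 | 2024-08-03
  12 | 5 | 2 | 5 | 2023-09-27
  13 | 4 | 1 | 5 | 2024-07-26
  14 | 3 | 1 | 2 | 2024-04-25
SELECT p.name FROM products p LEFT JOIN orders c ON c.product_id = p.id WHERE c.id IS NULL

Execution result:
(no rows)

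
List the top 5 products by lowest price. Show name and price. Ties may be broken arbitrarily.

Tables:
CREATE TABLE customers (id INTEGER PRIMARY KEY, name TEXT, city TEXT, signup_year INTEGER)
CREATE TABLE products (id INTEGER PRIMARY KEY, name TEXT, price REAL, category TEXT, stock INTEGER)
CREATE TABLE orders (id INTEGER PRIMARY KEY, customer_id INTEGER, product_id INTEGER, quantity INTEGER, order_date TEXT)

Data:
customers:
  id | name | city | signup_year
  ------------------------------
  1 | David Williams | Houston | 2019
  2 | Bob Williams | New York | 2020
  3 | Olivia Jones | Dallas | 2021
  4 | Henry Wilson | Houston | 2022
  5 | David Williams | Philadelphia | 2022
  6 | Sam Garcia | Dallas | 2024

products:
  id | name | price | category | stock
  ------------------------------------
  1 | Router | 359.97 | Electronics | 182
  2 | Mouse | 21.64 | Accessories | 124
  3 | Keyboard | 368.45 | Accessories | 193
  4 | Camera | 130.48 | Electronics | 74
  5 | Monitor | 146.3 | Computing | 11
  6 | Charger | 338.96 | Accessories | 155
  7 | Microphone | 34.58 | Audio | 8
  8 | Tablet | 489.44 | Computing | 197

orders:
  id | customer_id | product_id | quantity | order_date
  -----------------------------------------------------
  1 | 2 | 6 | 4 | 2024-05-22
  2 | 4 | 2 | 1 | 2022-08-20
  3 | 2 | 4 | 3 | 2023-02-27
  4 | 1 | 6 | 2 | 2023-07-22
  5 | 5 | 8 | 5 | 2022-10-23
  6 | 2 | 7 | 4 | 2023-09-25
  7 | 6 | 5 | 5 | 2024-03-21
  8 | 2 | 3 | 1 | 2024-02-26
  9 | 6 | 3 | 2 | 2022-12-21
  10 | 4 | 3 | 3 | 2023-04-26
SELECT name, price FROM products ORDER BY price ASC LIMIT 5

Execution result:
name | price
Mouse | 21.64
Microphone | 34.58
Camera | 130.48
Monitor | 146.30
Charger | 338.96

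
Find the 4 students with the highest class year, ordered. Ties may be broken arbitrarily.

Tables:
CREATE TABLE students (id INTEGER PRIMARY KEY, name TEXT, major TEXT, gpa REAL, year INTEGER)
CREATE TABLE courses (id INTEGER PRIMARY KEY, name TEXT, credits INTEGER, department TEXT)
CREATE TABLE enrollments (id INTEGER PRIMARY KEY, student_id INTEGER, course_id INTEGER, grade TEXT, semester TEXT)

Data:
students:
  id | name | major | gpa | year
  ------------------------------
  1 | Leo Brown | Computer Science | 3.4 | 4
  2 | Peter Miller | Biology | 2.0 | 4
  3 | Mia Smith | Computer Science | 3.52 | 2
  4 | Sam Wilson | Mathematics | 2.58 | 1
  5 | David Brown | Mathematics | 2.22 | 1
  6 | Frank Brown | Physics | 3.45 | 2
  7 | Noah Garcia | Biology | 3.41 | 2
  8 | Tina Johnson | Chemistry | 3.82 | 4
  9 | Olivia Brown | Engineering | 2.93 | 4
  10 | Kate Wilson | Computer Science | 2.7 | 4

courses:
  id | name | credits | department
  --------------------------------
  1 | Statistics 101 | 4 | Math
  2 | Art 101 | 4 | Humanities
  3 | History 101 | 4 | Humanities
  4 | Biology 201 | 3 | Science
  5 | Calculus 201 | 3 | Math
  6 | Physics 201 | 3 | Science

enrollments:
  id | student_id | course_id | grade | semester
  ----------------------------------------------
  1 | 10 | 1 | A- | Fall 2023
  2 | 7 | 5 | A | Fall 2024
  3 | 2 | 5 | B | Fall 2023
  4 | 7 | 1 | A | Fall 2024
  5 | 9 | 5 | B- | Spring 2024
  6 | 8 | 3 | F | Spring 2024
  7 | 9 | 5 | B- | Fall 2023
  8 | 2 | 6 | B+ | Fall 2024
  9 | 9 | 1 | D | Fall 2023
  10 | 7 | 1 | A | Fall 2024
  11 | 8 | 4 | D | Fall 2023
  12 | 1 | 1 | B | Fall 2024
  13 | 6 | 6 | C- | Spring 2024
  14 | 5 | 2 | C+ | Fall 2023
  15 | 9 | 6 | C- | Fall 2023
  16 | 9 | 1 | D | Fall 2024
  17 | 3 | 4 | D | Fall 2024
SELECT name, year FROM students ORDER BY year DESC LIMIT 4

Execution result:
name | year
Leo Brown | 4
Peter Miller | 4
Tina Johnson | 4
Olivia Brown | 4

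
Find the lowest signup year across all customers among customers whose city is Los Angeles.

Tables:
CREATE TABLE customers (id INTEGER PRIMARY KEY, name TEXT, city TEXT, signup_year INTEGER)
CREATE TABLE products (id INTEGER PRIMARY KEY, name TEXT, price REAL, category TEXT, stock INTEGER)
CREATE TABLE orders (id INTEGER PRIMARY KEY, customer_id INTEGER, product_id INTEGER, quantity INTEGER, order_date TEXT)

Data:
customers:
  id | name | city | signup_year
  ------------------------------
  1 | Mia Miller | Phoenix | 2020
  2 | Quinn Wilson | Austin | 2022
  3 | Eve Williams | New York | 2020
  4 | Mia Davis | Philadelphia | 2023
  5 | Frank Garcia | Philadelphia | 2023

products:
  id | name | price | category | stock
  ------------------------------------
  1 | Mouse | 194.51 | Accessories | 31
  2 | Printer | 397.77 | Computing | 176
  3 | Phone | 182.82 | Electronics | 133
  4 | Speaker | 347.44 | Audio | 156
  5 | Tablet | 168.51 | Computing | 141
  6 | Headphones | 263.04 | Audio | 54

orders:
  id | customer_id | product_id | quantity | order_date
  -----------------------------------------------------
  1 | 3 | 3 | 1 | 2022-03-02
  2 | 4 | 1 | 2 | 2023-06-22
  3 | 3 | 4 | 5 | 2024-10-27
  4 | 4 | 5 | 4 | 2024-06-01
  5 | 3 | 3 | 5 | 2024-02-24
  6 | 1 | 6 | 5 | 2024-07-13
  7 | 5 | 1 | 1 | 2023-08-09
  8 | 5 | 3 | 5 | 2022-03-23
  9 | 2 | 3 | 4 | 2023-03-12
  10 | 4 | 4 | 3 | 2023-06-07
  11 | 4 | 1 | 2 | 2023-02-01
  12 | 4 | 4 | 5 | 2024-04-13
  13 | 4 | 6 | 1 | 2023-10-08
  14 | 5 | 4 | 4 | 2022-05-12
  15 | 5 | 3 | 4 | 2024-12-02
SELECT MIN(signup_year) FROM customers WHERE city = 'Los Angeles'

Execution result:
NULL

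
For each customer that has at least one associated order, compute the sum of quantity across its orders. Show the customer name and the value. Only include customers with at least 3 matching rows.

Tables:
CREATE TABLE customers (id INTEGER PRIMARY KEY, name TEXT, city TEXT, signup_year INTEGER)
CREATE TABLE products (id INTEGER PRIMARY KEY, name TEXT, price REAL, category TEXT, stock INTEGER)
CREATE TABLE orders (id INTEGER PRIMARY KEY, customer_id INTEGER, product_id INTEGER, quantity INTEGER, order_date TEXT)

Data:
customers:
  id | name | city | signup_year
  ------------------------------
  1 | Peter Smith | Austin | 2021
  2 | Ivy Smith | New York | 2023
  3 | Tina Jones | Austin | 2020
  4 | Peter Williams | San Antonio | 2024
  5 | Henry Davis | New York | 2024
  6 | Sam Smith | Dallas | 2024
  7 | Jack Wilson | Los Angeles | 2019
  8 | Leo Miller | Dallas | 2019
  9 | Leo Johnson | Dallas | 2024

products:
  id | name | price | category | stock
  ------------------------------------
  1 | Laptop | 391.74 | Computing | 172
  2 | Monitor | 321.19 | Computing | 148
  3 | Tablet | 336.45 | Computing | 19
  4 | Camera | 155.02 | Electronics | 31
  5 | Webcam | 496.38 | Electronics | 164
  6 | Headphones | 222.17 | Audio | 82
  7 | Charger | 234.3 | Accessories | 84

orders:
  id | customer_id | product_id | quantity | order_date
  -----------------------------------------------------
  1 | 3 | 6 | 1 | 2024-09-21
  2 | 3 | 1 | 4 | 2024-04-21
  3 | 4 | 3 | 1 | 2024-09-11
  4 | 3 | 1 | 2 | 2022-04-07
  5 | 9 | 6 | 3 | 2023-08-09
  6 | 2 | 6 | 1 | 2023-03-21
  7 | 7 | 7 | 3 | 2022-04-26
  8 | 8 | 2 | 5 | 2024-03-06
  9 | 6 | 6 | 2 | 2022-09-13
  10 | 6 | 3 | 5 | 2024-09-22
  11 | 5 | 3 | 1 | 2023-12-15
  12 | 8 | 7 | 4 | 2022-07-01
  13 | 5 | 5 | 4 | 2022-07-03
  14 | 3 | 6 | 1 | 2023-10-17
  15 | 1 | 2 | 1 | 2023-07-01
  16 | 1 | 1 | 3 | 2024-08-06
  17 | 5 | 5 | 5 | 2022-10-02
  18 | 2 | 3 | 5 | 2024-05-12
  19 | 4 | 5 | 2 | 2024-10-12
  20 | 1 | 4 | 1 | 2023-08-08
SELECT p.name, SUM(c.quantity) AS sum_quantity FROM orders c JOIN customers p ON c.customer_id = p.id GROUP BY p.id, p.name HAVING COUNT(*) >= 3

Execution result:
name | sum_quantity
Peter Smith | 5
Tina Jones | 8
Henry Davis | 10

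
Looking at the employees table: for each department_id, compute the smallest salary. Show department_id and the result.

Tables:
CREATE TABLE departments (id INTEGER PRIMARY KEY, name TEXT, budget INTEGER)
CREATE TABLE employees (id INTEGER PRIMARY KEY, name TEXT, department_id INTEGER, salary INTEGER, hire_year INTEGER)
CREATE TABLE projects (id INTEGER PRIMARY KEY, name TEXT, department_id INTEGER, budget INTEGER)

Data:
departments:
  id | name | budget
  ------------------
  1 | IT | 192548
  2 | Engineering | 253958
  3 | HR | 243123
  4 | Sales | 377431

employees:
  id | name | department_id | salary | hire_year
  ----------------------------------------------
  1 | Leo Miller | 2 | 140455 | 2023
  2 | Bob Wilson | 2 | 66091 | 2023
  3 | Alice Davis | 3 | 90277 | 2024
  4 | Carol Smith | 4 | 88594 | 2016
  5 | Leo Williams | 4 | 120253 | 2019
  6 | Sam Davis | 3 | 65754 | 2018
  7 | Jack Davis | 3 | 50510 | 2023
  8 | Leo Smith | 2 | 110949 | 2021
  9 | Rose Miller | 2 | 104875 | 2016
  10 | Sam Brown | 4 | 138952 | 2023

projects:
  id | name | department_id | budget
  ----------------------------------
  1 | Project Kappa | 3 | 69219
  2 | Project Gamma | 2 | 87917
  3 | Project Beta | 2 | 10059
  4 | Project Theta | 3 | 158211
SELECT department_id, MIN(salary) AS min_salary FROM employees GROUP BY department_id

Execution result:
department_id | min_salary
2 | 66091
3 | 50510
4 | 88594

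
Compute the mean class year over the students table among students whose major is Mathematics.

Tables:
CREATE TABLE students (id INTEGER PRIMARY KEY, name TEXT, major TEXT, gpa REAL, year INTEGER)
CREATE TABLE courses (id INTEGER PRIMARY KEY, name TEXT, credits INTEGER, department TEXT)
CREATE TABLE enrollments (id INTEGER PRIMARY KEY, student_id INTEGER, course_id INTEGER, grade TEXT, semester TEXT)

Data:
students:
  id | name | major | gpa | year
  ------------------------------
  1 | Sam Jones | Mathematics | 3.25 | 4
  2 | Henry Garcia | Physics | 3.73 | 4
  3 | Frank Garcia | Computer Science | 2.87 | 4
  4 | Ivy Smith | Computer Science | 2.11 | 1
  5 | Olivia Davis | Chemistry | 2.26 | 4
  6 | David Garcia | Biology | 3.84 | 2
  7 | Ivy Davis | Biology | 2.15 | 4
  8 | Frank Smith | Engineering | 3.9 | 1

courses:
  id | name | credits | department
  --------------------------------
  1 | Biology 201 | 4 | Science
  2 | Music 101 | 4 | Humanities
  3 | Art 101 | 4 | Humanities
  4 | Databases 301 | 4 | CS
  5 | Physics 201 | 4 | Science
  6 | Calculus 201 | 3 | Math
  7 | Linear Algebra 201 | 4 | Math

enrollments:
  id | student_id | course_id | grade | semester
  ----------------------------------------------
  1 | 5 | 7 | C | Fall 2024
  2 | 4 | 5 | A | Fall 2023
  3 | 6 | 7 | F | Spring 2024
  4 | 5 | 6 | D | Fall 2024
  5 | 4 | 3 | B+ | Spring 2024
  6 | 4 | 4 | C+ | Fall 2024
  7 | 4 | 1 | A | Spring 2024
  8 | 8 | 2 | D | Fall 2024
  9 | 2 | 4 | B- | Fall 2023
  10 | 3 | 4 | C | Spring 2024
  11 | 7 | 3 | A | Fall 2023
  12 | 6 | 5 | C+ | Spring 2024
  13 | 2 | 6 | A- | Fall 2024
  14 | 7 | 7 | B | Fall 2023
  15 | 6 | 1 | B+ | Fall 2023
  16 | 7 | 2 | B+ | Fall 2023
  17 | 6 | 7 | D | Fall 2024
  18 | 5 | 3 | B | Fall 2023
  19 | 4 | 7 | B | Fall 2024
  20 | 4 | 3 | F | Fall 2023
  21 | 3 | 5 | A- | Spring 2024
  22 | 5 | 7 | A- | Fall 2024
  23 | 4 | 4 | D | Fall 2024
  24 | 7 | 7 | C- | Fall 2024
SELECT AVG(year) FROM students WHERE major = 'Mathematics'

Execution result:
4.00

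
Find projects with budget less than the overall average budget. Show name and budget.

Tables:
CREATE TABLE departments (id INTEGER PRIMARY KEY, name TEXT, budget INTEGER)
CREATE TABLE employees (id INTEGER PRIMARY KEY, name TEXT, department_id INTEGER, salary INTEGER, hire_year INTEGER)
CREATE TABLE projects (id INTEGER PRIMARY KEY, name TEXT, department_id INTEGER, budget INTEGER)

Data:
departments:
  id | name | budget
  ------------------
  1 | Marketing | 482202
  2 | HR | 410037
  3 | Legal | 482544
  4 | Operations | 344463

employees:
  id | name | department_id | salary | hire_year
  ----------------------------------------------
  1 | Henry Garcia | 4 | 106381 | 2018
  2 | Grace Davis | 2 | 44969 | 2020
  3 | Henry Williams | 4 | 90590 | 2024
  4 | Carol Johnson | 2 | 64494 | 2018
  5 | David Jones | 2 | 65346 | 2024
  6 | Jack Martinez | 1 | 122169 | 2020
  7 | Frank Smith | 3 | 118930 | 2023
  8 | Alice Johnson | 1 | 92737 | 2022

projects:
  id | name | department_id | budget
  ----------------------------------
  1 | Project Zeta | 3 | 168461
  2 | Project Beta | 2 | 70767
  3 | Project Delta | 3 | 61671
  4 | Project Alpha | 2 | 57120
SELECT name, budget FROM projects WHERE budget < (SELECT AVG(budget) FROM projects)

Execution result:
name | budget
Project Beta | 70767
Project Delta | 61671
Project Alpha | 57120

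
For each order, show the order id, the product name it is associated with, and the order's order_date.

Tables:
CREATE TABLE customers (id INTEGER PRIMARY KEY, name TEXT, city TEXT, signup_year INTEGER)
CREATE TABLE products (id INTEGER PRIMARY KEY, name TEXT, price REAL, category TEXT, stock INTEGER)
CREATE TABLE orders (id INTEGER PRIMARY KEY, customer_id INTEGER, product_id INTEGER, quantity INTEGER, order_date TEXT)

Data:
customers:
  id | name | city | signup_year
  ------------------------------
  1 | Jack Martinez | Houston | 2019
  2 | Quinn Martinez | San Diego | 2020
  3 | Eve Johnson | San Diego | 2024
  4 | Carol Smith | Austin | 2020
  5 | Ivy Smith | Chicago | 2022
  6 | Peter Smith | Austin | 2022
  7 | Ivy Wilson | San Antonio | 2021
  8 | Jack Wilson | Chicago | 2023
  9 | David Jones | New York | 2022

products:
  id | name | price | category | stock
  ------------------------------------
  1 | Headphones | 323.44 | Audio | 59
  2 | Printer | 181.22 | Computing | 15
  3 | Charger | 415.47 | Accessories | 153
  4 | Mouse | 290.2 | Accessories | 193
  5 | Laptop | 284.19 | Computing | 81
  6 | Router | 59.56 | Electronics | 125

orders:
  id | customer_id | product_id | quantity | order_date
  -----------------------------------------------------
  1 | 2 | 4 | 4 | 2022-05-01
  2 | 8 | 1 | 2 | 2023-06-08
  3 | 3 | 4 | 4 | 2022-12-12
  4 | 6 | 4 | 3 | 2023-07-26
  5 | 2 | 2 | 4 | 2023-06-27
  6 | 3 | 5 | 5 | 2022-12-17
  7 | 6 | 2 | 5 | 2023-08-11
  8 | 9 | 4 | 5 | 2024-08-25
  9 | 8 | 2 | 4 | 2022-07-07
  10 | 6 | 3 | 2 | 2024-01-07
SELECT c.id, p.name AS product, c.order_date FROM orders c JOIN products p ON c.product_id = p.id

Execution result:
id | product | order_date
1 | Mouse | 2022-05-01
2 | Headphones | 2023-06-08
3 | Mouse | 2022-12-12
4 | Mouse | 2023-07-26
5 | Printer | 2023-06-27
6 | Laptop | 2022-12-17
7 | Printer | 2023-08-11
8 | Mouse | 2024-08-25
9 | Printer | 2022-07-07
10 | Charger | 2024-01-07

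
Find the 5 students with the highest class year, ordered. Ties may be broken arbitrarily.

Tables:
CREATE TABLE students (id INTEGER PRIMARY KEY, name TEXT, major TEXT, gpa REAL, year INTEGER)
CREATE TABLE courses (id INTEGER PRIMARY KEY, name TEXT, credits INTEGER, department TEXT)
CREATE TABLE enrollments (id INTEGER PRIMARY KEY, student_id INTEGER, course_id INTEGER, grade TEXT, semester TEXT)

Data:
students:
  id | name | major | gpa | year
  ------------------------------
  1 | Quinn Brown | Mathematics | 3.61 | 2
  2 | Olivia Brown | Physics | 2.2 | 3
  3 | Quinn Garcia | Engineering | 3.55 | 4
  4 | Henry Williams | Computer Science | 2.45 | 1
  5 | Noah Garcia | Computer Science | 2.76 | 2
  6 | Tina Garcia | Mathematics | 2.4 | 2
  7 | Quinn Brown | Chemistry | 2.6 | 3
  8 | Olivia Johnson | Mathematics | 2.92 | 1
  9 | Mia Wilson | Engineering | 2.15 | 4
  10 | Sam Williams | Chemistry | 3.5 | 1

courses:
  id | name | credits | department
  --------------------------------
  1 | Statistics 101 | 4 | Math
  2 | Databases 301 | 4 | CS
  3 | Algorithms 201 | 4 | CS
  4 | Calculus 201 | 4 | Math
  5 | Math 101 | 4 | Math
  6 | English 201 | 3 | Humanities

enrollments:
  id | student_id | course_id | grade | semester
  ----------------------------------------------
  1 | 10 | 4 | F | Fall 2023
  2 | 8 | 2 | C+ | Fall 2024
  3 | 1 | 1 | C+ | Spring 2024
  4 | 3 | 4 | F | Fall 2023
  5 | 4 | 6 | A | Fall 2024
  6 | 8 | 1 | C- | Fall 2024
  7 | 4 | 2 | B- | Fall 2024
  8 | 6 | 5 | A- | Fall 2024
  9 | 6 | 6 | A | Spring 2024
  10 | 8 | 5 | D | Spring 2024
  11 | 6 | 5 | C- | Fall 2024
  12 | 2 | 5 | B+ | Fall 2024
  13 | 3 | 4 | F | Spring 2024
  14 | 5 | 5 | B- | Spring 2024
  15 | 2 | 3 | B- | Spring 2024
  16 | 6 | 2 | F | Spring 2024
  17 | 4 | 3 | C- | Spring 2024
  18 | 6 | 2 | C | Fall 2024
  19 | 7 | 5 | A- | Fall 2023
SELECT name, year FROM students ORDER BY year DESC LIMIT 5

Execution result:
name | year
Quinn Garcia | 4
Mia Wilson | 4
Olivia Brown | 3
Quinn Brown | 3
Quinn Brown | 2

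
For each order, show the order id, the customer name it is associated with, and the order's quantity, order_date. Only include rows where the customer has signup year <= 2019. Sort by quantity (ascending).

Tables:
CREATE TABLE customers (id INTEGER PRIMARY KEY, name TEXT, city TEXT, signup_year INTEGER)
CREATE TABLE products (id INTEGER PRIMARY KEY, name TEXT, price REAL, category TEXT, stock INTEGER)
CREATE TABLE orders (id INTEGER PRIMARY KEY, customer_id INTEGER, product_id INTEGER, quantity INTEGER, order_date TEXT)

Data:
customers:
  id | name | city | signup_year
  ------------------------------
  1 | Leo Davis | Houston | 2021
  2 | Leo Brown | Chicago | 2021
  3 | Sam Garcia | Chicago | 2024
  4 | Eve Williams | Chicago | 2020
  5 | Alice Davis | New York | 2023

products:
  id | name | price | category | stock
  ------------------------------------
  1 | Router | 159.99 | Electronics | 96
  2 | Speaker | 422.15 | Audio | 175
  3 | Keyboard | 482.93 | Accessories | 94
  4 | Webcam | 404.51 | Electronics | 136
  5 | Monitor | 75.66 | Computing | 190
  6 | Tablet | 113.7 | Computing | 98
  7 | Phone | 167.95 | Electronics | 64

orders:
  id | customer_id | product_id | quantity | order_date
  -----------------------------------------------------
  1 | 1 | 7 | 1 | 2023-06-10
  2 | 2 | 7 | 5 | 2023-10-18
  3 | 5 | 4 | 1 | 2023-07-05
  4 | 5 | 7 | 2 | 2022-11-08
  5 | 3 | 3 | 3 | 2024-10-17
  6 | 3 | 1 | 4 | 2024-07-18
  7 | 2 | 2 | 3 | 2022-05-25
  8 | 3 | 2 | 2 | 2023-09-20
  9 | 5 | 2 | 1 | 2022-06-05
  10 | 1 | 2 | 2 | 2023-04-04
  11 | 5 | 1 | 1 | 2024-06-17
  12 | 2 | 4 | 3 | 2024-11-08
SELECT c.id, p.name AS customer, c.quantity, c.order_date FROM orders c JOIN customers p ON c.customer_id = p.id WHERE p.signup_year <= 2019 ORDER BY c.quantity ASC

Execution result:
(no rows)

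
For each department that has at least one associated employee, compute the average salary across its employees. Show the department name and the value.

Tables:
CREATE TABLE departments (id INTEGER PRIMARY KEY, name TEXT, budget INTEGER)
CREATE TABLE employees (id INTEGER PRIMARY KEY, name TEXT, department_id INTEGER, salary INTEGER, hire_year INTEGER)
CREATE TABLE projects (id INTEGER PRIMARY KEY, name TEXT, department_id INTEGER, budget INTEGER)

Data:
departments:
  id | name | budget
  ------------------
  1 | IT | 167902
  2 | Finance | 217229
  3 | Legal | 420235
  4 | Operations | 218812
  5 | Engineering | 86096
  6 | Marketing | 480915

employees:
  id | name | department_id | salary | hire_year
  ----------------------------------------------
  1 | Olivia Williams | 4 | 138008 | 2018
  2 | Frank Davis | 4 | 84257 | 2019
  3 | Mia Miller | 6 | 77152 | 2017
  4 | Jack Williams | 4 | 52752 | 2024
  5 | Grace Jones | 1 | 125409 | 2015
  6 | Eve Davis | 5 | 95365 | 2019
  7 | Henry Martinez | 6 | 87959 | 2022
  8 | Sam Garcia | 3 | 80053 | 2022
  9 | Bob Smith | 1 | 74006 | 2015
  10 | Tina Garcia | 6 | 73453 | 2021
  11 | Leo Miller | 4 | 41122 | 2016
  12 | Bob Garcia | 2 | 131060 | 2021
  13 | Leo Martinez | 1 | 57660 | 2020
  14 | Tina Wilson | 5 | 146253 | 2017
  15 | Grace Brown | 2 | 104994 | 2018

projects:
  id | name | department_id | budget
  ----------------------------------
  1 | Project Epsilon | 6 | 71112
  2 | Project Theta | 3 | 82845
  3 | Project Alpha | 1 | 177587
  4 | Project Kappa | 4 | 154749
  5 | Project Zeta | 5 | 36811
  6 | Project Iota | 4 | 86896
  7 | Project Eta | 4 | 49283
SELECT p.name, AVG(c.salary) AS avg_salary FROM employees c JOIN departments p ON c.department_id = p.id GROUP BY p.id, p.name

Execution result:
name | avg_salary
IT | 85691.67
Finance | 118027.00
Legal | 80053.00
Operations | 79034.75
Engineering | 120809.00
Marketing | 79521.33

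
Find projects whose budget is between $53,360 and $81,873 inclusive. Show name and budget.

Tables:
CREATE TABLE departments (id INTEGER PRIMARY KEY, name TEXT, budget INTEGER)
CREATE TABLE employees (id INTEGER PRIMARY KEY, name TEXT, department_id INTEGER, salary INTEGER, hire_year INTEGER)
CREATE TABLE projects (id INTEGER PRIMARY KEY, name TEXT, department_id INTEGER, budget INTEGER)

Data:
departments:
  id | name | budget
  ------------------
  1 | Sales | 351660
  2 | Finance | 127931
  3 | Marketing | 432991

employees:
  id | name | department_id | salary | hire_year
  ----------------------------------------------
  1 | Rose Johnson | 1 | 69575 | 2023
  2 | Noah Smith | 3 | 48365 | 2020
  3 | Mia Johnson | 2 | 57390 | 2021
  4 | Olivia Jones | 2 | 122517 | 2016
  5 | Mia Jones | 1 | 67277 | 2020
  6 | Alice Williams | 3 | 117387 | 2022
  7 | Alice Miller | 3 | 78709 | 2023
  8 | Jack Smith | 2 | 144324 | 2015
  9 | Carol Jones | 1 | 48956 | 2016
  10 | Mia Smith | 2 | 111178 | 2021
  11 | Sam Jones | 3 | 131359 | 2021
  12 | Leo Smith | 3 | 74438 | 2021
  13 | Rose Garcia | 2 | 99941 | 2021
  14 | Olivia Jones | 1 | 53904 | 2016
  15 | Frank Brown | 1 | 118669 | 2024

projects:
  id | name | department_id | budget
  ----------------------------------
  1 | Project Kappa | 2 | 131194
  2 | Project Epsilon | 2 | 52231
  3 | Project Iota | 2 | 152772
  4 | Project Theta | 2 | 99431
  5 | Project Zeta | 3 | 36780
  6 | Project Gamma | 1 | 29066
SELECT name, budget FROM projects WHERE budget BETWEEN 53360 AND 81873

Execution result:
(no rows)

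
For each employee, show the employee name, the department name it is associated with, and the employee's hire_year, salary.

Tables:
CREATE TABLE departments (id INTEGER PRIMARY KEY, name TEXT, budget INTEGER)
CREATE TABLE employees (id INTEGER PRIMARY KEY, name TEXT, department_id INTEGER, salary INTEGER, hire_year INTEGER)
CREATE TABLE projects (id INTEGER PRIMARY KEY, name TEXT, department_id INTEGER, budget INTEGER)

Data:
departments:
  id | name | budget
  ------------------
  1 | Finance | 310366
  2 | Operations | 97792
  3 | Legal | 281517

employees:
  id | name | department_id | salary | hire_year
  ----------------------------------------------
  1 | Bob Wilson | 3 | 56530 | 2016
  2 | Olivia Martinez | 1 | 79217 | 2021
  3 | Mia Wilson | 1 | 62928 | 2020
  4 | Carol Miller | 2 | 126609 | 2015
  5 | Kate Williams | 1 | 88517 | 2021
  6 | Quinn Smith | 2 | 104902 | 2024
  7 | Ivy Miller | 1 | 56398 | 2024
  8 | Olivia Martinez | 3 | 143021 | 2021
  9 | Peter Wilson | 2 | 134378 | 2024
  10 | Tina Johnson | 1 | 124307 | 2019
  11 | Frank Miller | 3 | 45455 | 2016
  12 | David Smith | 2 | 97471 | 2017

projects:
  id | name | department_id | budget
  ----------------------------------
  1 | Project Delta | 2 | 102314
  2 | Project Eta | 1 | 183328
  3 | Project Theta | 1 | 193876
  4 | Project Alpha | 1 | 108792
SELECT c.name, p.name AS department, c.hire_year, c.salary FROM employees c JOIN departments p ON c.department_id = p.id

Execution result:
name | department | hire_year | salary
Bob Wilson | Legal | 2016 | 56530
Olivia Martinez | Finance | 2021 | 79217
Mia Wilson | Finance | 2020 | 62928
Carol Miller | Operations | 2015 | 126609
Kate Williams | Finance | 2021 | 88517
Quinn Smith | Operations | 2024 | 104902
Ivy Miller | Finance | 2024 | 56398
Olivia Martinez | Legal | 2021 | 143021
Peter Wilson | Operations | 2024 | 134378
Tina Johnson | Finance | 2019 | 124307
Frank Miller | Legal | 2016 | 45455
David Smith | Operations | 2017 | 97471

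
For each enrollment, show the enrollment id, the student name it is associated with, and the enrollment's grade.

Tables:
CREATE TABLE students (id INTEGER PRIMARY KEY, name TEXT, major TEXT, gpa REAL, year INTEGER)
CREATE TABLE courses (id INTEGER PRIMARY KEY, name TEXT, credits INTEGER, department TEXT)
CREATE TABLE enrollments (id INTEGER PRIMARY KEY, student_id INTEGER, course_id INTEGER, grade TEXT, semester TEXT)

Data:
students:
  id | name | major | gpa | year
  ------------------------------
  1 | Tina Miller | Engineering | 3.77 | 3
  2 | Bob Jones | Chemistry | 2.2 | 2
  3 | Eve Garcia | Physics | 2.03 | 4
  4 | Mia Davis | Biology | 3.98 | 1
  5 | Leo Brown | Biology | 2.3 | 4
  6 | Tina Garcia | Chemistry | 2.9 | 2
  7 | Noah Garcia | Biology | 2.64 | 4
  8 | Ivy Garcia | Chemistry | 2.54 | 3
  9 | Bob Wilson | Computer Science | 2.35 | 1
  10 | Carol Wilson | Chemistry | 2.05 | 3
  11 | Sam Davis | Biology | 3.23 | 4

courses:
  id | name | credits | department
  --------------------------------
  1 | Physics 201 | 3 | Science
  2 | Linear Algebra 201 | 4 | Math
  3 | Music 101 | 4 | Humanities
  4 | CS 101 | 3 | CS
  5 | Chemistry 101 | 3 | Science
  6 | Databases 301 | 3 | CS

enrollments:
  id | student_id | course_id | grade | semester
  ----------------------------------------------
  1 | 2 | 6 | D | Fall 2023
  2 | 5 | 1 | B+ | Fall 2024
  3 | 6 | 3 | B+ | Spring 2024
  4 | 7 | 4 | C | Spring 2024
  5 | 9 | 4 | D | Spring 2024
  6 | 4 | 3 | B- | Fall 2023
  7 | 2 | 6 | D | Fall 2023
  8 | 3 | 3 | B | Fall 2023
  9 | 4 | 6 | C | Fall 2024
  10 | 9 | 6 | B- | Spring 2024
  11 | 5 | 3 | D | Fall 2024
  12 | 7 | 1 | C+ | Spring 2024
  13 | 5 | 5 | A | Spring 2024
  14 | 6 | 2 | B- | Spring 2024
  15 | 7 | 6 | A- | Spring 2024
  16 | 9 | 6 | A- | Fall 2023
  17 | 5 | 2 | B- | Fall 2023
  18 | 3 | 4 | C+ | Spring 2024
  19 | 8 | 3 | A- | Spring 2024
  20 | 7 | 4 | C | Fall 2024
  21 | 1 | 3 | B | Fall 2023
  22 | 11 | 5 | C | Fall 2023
SELECT c.id, p.name AS student, c.grade FROM enrollments c JOIN students p ON c.student_id = p.id

Execution result:
id | student | grade
1 | Bob Jones | D
2 | Leo Brown | B+
3 | Tina Garcia | B+
4 | Noah Garcia | C
5 | Bob Wilson | D
6 | Mia Davis | B-
7 | Bob Jones | D
8 | Eve Garcia | B
9 | Mia Davis | C
10 | Bob Wilson | B-
11 | Leo Brown | D
12 | Noah Garcia | C+
13 | Leo Brown | A
14 | Tina Garcia | B-
15 | Noah Garcia | A-
16 | Bob Wilson | A-
17 | Leo Brown | B-
18 | Eve Garcia | C+
19 | Ivy Garcia | A-
20 | Noah Garcia | C
21 | Tina Miller | B
22 | Sam Davis | C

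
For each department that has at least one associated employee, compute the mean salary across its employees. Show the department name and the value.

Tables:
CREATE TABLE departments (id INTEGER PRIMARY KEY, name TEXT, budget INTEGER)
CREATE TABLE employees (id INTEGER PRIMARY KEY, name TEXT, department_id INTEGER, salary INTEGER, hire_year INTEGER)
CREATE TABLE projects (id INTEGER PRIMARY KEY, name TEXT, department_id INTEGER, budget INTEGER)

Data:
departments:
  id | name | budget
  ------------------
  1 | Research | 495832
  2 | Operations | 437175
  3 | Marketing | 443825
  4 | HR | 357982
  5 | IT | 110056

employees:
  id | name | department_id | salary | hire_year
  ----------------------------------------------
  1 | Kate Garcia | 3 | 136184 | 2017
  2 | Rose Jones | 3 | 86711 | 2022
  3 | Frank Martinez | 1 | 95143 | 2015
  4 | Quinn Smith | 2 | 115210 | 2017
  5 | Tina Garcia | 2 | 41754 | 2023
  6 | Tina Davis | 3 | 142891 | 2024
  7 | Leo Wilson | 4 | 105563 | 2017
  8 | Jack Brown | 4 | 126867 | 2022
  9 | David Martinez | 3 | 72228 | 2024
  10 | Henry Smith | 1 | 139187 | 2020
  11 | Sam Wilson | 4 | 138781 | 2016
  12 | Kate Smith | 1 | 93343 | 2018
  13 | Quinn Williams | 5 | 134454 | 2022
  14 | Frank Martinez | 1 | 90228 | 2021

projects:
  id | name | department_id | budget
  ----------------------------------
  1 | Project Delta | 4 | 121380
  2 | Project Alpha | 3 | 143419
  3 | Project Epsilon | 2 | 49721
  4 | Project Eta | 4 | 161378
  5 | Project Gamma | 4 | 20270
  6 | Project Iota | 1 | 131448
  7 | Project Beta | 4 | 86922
SELECT p.name, AVG(c.salary) AS avg_salary FROM employees c JOIN departments p ON c.department_id = p.id GROUP BY p.id, p.name

Execution result:
name | avg_salary
Research | 104475.25
Operations | 78482.00
Marketing | 109503.50
HR | 123737.00
IT | 134454.00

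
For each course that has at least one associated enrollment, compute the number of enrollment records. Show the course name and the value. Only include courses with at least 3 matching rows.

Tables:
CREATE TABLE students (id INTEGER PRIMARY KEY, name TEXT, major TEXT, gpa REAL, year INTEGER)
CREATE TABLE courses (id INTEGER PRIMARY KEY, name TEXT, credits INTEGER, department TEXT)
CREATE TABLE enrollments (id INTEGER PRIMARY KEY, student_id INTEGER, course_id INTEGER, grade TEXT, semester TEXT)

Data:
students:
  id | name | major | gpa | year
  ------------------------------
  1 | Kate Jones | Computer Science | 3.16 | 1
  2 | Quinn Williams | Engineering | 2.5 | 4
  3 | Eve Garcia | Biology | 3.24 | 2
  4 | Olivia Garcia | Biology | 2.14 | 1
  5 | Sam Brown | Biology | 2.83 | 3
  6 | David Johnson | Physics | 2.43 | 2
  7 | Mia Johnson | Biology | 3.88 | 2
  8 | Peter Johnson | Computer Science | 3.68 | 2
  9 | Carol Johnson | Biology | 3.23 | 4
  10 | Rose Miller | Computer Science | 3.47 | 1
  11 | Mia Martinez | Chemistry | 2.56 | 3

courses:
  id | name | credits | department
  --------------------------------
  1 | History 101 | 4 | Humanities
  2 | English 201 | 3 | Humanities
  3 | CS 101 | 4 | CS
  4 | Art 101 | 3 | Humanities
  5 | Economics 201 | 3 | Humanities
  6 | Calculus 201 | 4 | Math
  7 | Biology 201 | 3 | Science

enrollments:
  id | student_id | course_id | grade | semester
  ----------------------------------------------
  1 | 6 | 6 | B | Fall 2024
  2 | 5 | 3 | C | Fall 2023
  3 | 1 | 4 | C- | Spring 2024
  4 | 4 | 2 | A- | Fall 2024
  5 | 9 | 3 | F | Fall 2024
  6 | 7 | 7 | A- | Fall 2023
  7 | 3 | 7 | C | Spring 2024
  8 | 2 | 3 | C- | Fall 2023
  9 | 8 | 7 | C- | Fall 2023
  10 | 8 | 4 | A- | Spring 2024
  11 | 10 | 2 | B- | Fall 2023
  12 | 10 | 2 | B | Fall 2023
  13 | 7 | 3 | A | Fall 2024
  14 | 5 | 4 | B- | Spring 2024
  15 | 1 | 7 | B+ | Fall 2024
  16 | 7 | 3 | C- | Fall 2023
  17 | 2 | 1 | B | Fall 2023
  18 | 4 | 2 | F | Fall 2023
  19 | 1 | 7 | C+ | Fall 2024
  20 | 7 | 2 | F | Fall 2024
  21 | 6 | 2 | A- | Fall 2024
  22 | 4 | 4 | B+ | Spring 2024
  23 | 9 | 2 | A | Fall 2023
SELECT p.name, COUNT(*) AS n FROM enrollments c JOIN courses p ON c.course_id = p.id GROUP BY p.id, p.name HAVING COUNT(*) >= 3

Execution result:
name | n
English 201 | 7
CS 101 | 5
Art 101 | 4
Biology 201 | 5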